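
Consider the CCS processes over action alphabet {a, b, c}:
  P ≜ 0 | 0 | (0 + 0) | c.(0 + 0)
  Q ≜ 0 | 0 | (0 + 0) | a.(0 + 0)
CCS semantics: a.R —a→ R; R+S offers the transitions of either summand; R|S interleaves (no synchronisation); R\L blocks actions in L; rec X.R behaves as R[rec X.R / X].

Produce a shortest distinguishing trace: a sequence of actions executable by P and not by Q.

P's transition system — 2 states:
  s0 = 0 | 0 | (0 + 0) | c.(0 + 0) ⊢ —c→ s1
  s1 = 0 | 0 | (0 + 0) | (0 + 0) ⊢ (no moves)
Q's transition system — 2 states:
  t0 = 0 | 0 | (0 + 0) | a.(0 + 0) ⊢ —a→ t1
  t1 = 0 | 0 | (0 + 0) | (0 + 0) ⊢ (no moves)
Executing c from P (initial set {s0}):
  [1] c ⇒ {s1}
  — P admits the full trace.
Executing c from Q (initial set {t0}):
  [1] c ⇒ no successor for Q

c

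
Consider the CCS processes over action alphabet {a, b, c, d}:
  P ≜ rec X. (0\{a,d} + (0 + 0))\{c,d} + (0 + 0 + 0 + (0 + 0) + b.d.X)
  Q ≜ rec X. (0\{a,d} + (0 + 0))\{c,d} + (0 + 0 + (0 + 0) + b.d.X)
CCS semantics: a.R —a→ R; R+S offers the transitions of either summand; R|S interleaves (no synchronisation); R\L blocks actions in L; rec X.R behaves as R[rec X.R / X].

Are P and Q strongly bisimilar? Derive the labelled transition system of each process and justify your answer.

P ~ Q

Reachable graph of P (2 states):
  s0 = rec X. (0\{a,d} + (0 + 0))\{c,d} + (0 + 0 + 0 + (0 + 0) + b.d.X) | --b--▸ s1
  s1 = d.(rec X. (0\{a,d} + (0 + 0))\{c,d} + (0 + 0 + 0 + (0 + 0) + b.d.X)) | --d--▸ s0
Reachable graph of Q (2 states):
  t0 = rec X. (0\{a,d} + (0 + 0))\{c,d} + (0 + 0 + (0 + 0) + b.d.X) | --b--▸ t1
  t1 = d.(rec X. (0\{a,d} + (0 + 0))\{c,d} + (0 + 0 + (0 + 0) + b.d.X)) | --d--▸ t0
Partition-refinement fixed point:
  B0 = {s0, t0}
  B1 = {s1, t1}
s0 ∈ B0, t0 ∈ B0 → same block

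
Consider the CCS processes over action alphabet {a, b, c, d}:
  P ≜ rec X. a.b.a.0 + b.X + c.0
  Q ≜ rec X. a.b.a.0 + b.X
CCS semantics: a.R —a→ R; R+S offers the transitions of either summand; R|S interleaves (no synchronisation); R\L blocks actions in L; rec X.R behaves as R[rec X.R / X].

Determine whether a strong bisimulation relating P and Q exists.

Reachable graph of P (4 states):
  u0 = rec X. a.b.a.0 + b.X + c.0 | ··a··> u1, ··b··> u0, ··c··> u2
  u1 = b.a.0 | ··b··> u3
  u2 = 0 | (no moves)
  u3 = a.0 | ··a··> u2
Reachable graph of Q (4 states):
  v0 = rec X. a.b.a.0 + b.X | ··a··> v1, ··b··> v0
  v1 = b.a.0 | ··b··> v2
  v2 = a.0 | ··a··> v3
  v3 = 0 | (no moves)
Partition-refinement fixed point:
  B0 = {u0}
  B1 = {u1, v1}
  B2 = {u3, v2}
  B3 = {u2, v3}
  B4 = {v0}
u0 ∈ B0, v0 ∈ B4 → different blocks

P ≁ Q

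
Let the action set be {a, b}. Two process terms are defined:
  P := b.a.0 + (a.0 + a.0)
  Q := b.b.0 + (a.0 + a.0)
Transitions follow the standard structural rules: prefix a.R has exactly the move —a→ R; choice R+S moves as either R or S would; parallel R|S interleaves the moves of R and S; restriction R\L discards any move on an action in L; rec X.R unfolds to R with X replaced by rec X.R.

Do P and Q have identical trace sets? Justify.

LTS(P): 3 reachable states
  m0 = b.a.0 + (a.0 + a.0) ⊢ —a→ m1, —b→ m2
  m1 = 0 ⊢ ·
  m2 = a.0 ⊢ —a→ m1
LTS(Q): 3 reachable states
  n0 = b.b.0 + (a.0 + a.0) ⊢ —a→ n1, —b→ n2
  n1 = 0 ⊢ ·
  n2 = b.0 ⊢ —b→ n1
Executing ba from P (initial set {m0}):
  after b @ step 1: {m2}
  after a @ step 2: {m1}
  — P admits the full trace.
Executing ba from Q (initial set {n0}):
  after b @ step 1: {n2}
  after a @ step 2: no successor for Q

NO — witness ⟨ba⟩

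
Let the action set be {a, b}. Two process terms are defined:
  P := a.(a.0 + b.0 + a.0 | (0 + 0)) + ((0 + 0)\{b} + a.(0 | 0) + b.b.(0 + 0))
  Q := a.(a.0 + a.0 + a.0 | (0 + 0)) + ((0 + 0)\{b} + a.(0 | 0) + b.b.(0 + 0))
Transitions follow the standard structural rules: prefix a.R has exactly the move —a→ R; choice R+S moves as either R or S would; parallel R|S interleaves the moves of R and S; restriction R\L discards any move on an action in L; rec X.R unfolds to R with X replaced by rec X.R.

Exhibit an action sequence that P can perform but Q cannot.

LTS(P): 7 reachable states
  p0 = a.(a.0 + b.0 + a.0 | (0 + 0)) + ((0 + 0)\{b} + a.(0 | 0) + b.b.(0 + 0)) | ··a··> p1, ··a··> p2, ··b··> p3
  p1 = 0 | 0 | deadlocked
  p2 = a.0 + b.0 + a.0 | (0 + 0) | ··a··> p4, ··a··> p5, ··b··> p4
  p3 = b.(0 + 0) | ··b··> p6
  p4 = 0 | deadlocked
  p5 = 0 | (0 + 0) | deadlocked
  p6 = 0 + 0 | deadlocked
LTS(Q): 7 reachable states
  q0 = a.(a.0 + a.0 + a.0 | (0 + 0)) + ((0 + 0)\{b} + a.(0 | 0) + b.b.(0 + 0)) | ··a··> q1, ··a··> q2, ··b··> q3
  q1 = 0 | 0 | deadlocked
  q2 = a.0 + a.0 + a.0 | (0 + 0) | ··a··> q4, ··a··> q5
  q3 = b.(0 + 0) | ··b··> q6
  q4 = 0 | deadlocked
  q5 = 0 | (0 + 0) | deadlocked
  q6 = 0 + 0 | deadlocked
Run σ = ⟨ab⟩ on P: start {p0}
  [1] a ⇒ {p1, p2}
  [2] b ⇒ {p4}
  — P admits the full trace.
Run σ = ⟨ab⟩ on Q: start {q0}
  [1] a ⇒ {q1, q2}
  [2] b ⇒ no successor for Q

ab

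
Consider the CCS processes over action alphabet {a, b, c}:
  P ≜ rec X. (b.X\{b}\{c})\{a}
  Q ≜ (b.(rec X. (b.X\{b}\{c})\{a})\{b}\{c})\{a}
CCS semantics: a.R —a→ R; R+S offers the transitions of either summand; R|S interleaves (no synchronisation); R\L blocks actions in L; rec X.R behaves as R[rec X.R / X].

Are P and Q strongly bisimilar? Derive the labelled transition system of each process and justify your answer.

Reachable graph of P (2 states):
  m0 = rec X. (b.X\{b}\{c})\{a} ⊢ --b--▸ m1
  m1 = (rec X. (b.X\{b}\{c})\{a})\{b}\{c}\{a} ⊢ (no moves)
Reachable graph of Q (2 states):
  n0 = (b.(rec X. (b.X\{b}\{c})\{a})\{b}\{c})\{a} ⊢ --b--▸ n1
  n1 = (rec X. (b.X\{b}\{c})\{a})\{b}\{c}\{a} ⊢ (no moves)
Bisimilarity quotient blocks:
  B0 = {m0, n0}
  B1 = {m1, n1}
m0 ∈ B0, n0 ∈ B0 → same block

P ~ Q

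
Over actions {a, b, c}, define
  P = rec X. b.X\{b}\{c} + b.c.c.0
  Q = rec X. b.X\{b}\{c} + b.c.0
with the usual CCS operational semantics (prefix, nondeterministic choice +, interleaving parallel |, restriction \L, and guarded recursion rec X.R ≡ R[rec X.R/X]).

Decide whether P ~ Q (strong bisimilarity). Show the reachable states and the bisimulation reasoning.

P ≁ Q

P's transition system — 5 states:
  p0 = rec X. b.X\{b}\{c} + b.c.c.0 has moves =b=> p1, =b=> p2
  p1 = (rec X. b.X\{b}\{c} + b.c.c.0)\{b}\{c} has moves deadlocked
  p2 = c.c.0 has moves =c=> p3
  p3 = c.0 has moves =c=> p4
  p4 = 0 has moves deadlocked
Q's transition system — 4 states:
  q0 = rec X. b.X\{b}\{c} + b.c.0 has moves =b=> q1, =b=> q2
  q1 = (rec X. b.X\{b}\{c} + b.c.0)\{b}\{c} has moves deadlocked
  q2 = c.0 has moves =c=> q3
  q3 = 0 has moves deadlocked
Bisimilarity quotient blocks:
  B0 = {p0}
  B1 = {p2}
  B2 = {p3, q2}
  B3 = {p1, p4, q1, q3}
  B4 = {q0}
p0 ∈ B0, q0 ∈ B4 → different blocks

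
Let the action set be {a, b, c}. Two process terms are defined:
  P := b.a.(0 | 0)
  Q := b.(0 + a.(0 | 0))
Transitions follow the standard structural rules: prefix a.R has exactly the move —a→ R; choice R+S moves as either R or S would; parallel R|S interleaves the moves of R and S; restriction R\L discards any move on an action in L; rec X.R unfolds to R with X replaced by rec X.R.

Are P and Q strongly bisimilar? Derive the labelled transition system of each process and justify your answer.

bisimilar

LTS(P): 3 reachable states
  s0 = b.a.(0 | 0) :: --b--▸ s1
  s1 = a.(0 | 0) :: --a--▸ s2
  s2 = 0 | 0 :: ·
LTS(Q): 3 reachable states
  t0 = b.(0 + a.(0 | 0)) :: --b--▸ t1
  t1 = 0 + a.(0 | 0) :: --a--▸ t2
  t2 = 0 | 0 :: ·
Coarsest stable partition (strong bisimilarity classes):
  B0 = {s0, t0}
  B1 = {s1, t1}
  B2 = {s2, t2}
s0 ∈ B0, t0 ∈ B0 → same block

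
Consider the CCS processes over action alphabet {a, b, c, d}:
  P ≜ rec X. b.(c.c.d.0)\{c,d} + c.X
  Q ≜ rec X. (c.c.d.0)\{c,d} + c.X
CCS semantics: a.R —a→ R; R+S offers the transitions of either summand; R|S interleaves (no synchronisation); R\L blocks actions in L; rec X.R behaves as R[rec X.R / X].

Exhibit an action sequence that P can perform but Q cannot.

Reachable graph of P (2 states):
  m0 = rec X. b.(c.c.d.0)\{c,d} + c.X → ··b··> m1, ··c··> m0
  m1 = (c.c.d.0)\{c,d} → deadlocked
Reachable graph of Q (1 states):
  n0 = rec X. (c.c.d.0)\{c,d} + c.X → ··c··> n0
Trace ⟨b⟩ through P, begin at {m0}:
  step 1 (b): {m1}
  ✓ P
Trace ⟨b⟩ through Q, begin at {n0}:
  step 1 (b): no successor for Q

b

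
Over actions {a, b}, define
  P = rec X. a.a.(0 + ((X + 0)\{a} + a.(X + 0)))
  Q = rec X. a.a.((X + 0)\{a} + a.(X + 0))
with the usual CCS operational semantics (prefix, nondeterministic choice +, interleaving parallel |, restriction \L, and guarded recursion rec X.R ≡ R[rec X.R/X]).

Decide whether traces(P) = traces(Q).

trace-equivalent

Reachable graph of P (4 states):
  s0 = rec X. a.a.(0 + ((X + 0)\{a} + a.(X + 0))) has moves ··a··> s1
  s1 = a.(0 + (((rec X. a.a.(0 + ((X + 0)\{a} + a.(X + 0)))) + 0)\{a} + a.((rec X. a.a.(0 + ((X + 0)\{a} + a.(X + 0)))) + 0))) has moves ··a··> s2
  s2 = 0 + (((rec X. a.a.(0 + ((X + 0)\{a} + a.(X + 0)))) + 0)\{a} + a.((rec X. a.a.(0 + ((X + 0)\{a} + a.(X + 0)))) + 0)) has moves ··a··> s3
  s3 = (rec X. a.a.(0 + ((X + 0)\{a} + a.(X + 0)))) + 0 has moves ··a··> s1
Reachable graph of Q (4 states):
  t0 = rec X. a.a.((X + 0)\{a} + a.(X + 0)) has moves ··a··> t1
  t1 = a.(((rec X. a.a.((X + 0)\{a} + a.(X + 0))) + 0)\{a} + a.((rec X. a.a.((X + 0)\{a} + a.(X + 0))) + 0)) has moves ··a··> t2
  t2 = ((rec X. a.a.((X + 0)\{a} + a.(X + 0))) + 0)\{a} + a.((rec X. a.a.((X + 0)\{a} + a.(X + 0))) + 0) has moves ··a··> t3
  t3 = (rec X. a.a.((X + 0)\{a} + a.(X + 0))) + 0 has moves ··a··> t1
Coarsest stable partition (strong bisimilarity classes):
  B0 = {s0, s1, s2, s3, t0, t1, t2, t3}
s0 ∈ B0, t0 ∈ B0 → same block
Bisimilar ⇒ trace-equivalent.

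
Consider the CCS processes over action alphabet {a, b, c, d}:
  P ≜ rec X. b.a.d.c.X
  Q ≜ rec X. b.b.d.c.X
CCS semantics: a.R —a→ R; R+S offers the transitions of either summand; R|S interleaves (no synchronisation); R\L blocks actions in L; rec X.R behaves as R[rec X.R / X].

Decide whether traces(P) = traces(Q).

P's transition system — 4 states:
  p0 = rec X. b.a.d.c.X has moves =b=> p1
  p1 = a.d.c.(rec X. b.a.d.c.X) has moves =a=> p2
  p2 = d.c.(rec X. b.a.d.c.X) has moves =d=> p3
  p3 = c.(rec X. b.a.d.c.X) has moves =c=> p0
Q's transition system — 4 states:
  q0 = rec X. b.b.d.c.X has moves =b=> q1
  q1 = b.d.c.(rec X. b.b.d.c.X) has moves =b=> q2
  q2 = d.c.(rec X. b.b.d.c.X) has moves =d=> q3
  q3 = c.(rec X. b.b.d.c.X) has moves =c=> q0
Executing ba from P (initial set {p0}):
  [1] b ⇒ {p1}
  [2] a ⇒ {p2}
  P completes σ.
Executing ba from Q (initial set {q0}):
  [1] b ⇒ {q1}
  [2] a ⇒ no successor for Q

NO — witness ⟨ba⟩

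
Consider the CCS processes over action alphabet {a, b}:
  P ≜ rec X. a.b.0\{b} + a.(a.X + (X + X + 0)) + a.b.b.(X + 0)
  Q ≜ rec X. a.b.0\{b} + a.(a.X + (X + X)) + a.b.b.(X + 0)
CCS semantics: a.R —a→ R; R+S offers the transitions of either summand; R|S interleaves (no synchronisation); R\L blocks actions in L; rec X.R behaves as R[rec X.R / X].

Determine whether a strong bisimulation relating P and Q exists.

YES

Reachable graph of P (7 states):
  s0 = rec X. a.b.0\{b} + a.(a.X + (X + X + 0)) + a.b.b.(X + 0) | =a=> s1, =a=> s2, =a=> s3
  s1 = a.(rec X. a.b.0\{b} + a.(a.X + (X + X + 0)) + a.b.b.(X + 0)) + ((rec X. a.b.0\{b} + a.(a.X + (X + X + 0)) + a.b.b.(X + 0)) + (rec X. a.b.0\{b} + a.(a.X + (X + X + 0)) + a.b.b.(X + 0)) + 0) | =a=> s0, =a=> s1, =a=> s2, =a=> s3
  s2 = b.0\{b} | =b=> s4
  s3 = b.b.((rec X. a.b.0\{b} + a.(a.X + (X + X + 0)) + a.b.b.(X + 0)) + 0) | =b=> s5
  s4 = 0\{b} | ·
  s5 = b.((rec X. a.b.0\{b} + a.(a.X + (X + X + 0)) + a.b.b.(X + 0)) + 0) | =b=> s6
  s6 = (rec X. a.b.0\{b} + a.(a.X + (X + X + 0)) + a.b.b.(X + 0)) + 0 | =a=> s1, =a=> s2, =a=> s3
Reachable graph of Q (7 states):
  t0 = rec X. a.b.0\{b} + a.(a.X + (X + X)) + a.b.b.(X + 0) | =a=> t1, =a=> t2, =a=> t3
  t1 = a.(rec X. a.b.0\{b} + a.(a.X + (X + X)) + a.b.b.(X + 0)) + ((rec X. a.b.0\{b} + a.(a.X + (X + X)) + a.b.b.(X + 0)) + (rec X. a.b.0\{b} + a.(a.X + (X + X)) + a.b.b.(X + 0))) | =a=> t0, =a=> t1, =a=> t2, =a=> t3
  t2 = b.0\{b} | =b=> t4
  t3 = b.b.((rec X. a.b.0\{b} + a.(a.X + (X + X)) + a.b.b.(X + 0)) + 0) | =b=> t5
  t4 = 0\{b} | ·
  t5 = b.((rec X. a.b.0\{b} + a.(a.X + (X + X)) + a.b.b.(X + 0)) + 0) | =b=> t6
  t6 = (rec X. a.b.0\{b} + a.(a.X + (X + X)) + a.b.b.(X + 0)) + 0 | =a=> t1, =a=> t2, =a=> t3
Partition-refinement fixed point:
  B0 = {s0, s1, s6, t0, t1, t6}
  B1 = {s2, t2}
  B2 = {s4, t4}
  B3 = {s3, t3}
  B4 = {s5, t5}
s0 ∈ B0, t0 ∈ B0 → same block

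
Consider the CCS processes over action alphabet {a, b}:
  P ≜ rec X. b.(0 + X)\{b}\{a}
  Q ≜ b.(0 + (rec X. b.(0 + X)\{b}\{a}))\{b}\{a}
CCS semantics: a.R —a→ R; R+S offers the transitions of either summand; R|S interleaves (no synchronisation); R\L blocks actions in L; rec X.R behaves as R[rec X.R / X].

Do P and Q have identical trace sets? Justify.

traces(P) = traces(Q)

P's transition system — 2 states:
  m0 = rec X. b.(0 + X)\{b}\{a} | ··b··> m1
  m1 = (0 + (rec X. b.(0 + X)\{b}\{a}))\{b}\{a} | ·
Q's transition system — 2 states:
  n0 = b.(0 + (rec X. b.(0 + X)\{b}\{a}))\{b}\{a} | ··b··> n1
  n1 = (0 + (rec X. b.(0 + X)\{b}\{a}))\{b}\{a} | ·
Partition-refinement fixed point:
  B0 = {m0, n0}
  B1 = {m1, n1}
m0 ∈ B0, n0 ∈ B0 → same block
Bisimilar ⇒ trace-equivalent.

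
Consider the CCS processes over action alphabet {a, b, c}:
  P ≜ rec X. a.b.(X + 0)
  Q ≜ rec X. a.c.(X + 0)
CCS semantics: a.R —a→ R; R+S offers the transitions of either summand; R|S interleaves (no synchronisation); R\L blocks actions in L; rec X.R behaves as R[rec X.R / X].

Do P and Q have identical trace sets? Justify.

trace-distinct — witness ⟨ab⟩

Reachable graph of P (3 states):
  u0 = rec X. a.b.(X + 0) → —a→ u1
  u1 = b.((rec X. a.b.(X + 0)) + 0) → —b→ u2
  u2 = (rec X. a.b.(X + 0)) + 0 → —a→ u1
Reachable graph of Q (3 states):
  v0 = rec X. a.c.(X + 0) → —a→ v1
  v1 = c.((rec X. a.c.(X + 0)) + 0) → —c→ v2
  v2 = (rec X. a.c.(X + 0)) + 0 → —a→ v1
Run σ = ⟨ab⟩ on P: start {u0}
  [1] a ⇒ {u1}
  [2] b ⇒ {u2}
  — P admits the full trace.
Run σ = ⟨ab⟩ on Q: start {v0}
  [1] a ⇒ {v1}
  [2] b ⇒ ∅ (Q stuck)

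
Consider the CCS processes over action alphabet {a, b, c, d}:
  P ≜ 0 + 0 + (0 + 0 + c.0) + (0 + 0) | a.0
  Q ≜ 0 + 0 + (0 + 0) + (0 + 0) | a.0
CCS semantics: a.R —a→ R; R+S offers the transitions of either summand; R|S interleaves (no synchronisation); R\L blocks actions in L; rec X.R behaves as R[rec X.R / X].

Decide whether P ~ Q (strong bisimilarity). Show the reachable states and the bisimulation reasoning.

Reachable graph of P (3 states):
  m0 = 0 + 0 + (0 + 0 + c.0) + (0 + 0) | a.0 ⊢ --a--▸ m1, --c--▸ m2
  m1 = (0 + 0) | 0 ⊢ stopped
  m2 = 0 ⊢ stopped
Reachable graph of Q (2 states):
  n0 = 0 + 0 + (0 + 0) + (0 + 0) | a.0 ⊢ --a--▸ n1
  n1 = (0 + 0) | 0 ⊢ stopped
Bisimilarity quotient blocks:
  B0 = {m0}
  B1 = {m1, m2, n1}
  B2 = {n0}
m0 ∈ B0, n0 ∈ B2 → different blocks

not bisimilar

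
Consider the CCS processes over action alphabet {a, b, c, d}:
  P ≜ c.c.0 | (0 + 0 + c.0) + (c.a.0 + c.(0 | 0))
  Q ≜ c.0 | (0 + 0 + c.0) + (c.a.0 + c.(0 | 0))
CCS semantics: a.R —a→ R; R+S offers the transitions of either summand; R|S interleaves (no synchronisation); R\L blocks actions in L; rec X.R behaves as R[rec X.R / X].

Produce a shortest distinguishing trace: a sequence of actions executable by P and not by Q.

ccc

P's transition system — 8 states:
  p0 = c.c.0 | (0 + 0 + c.0) + (c.a.0 + c.(0 | 0)) has moves ··c··> p1, ··c··> p2, ··c··> p3, ··c··> p4
  p1 = 0 | 0 has moves (no moves)
  p2 = a.0 has moves ··a··> p5
  p3 = c.0 | (0 + 0 + c.0) has moves ··c··> p6, ··c··> p7
  p4 = c.c.0 | 0 has moves ··c··> p7
  p5 = 0 has moves (no moves)
  p6 = 0 | (0 + 0 + c.0) has moves ··c··> p1
  p7 = c.0 | 0 has moves ··c··> p1
Q's transition system — 6 states:
  q0 = c.0 | (0 + 0 + c.0) + (c.a.0 + c.(0 | 0)) has moves ··c··> q1, ··c··> q2, ··c··> q3, ··c··> q4
  q1 = 0 | (0 + 0 + c.0) has moves ··c··> q2
  q2 = 0 | 0 has moves (no moves)
  q3 = a.0 has moves ··a··> q5
  q4 = c.0 | 0 has moves ··c··> q2
  q5 = 0 has moves (no moves)
Executing ccc from P (initial set {p0}):
  step 1 (c): {p1, p2, p3, p4}
  step 2 (c): {p6, p7}
  step 3 (c): {p1}
  — P admits the full trace.
Executing ccc from Q (initial set {q0}):
  step 1 (c): {q1, q2, q3, q4}
  step 2 (c): {q2}
  step 3 (c): ∅ (Q stuck)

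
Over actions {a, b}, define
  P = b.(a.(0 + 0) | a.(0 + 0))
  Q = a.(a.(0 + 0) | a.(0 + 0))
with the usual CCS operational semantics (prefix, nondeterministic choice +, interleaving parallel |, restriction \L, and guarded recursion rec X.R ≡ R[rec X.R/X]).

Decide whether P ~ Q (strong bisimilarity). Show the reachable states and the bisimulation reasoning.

Reachable graph of P (5 states):
  m0 = b.(a.(0 + 0) | a.(0 + 0)) → —b→ m1
  m1 = a.(0 + 0) | a.(0 + 0) → —a→ m2, —a→ m3
  m2 = (0 + 0) | a.(0 + 0) → —a→ m4
  m3 = a.(0 + 0) | (0 + 0) → —a→ m4
  m4 = (0 + 0) | (0 + 0) → ·
Reachable graph of Q (5 states):
  n0 = a.(a.(0 + 0) | a.(0 + 0)) → —a→ n1
  n1 = a.(0 + 0) | a.(0 + 0) → —a→ n2, —a→ n3
  n2 = (0 + 0) | a.(0 + 0) → —a→ n4
  n3 = a.(0 + 0) | (0 + 0) → —a→ n4
  n4 = (0 + 0) | (0 + 0) → ·
Partition-refinement fixed point:
  B0 = {m0}
  B1 = {m1, n1}
  B2 = {m2, m3, n2, n3}
  B3 = {m4, n4}
  B4 = {n0}
m0 ∈ B0, n0 ∈ B4 → different blocks

not bisimilar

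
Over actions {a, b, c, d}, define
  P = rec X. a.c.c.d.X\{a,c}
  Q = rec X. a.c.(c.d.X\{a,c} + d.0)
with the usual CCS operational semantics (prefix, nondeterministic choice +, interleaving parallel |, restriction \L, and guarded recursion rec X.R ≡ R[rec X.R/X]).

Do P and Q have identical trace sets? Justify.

NO — witness ⟨acd⟩

P's transition system — 5 states:
  p0 = rec X. a.c.c.d.X\{a,c} has moves -a-> p1
  p1 = c.c.d.(rec X. a.c.c.d.X\{a,c})\{a,c} has moves -c-> p2
  p2 = c.d.(rec X. a.c.c.d.X\{a,c})\{a,c} has moves -c-> p3
  p3 = d.(rec X. a.c.c.d.X\{a,c})\{a,c} has moves -d-> p4
  p4 = (rec X. a.c.c.d.X\{a,c})\{a,c} has moves ·
Q's transition system — 6 states:
  q0 = rec X. a.c.(c.d.X\{a,c} + d.0) has moves -a-> q1
  q1 = c.(c.d.(rec X. a.c.(c.d.X\{a,c} + d.0))\{a,c} + d.0) has moves -c-> q2
  q2 = c.d.(rec X. a.c.(c.d.X\{a,c} + d.0))\{a,c} + d.0 has moves -c-> q3, -d-> q4
  q3 = d.(rec X. a.c.(c.d.X\{a,c} + d.0))\{a,c} has moves -d-> q5
  q4 = 0 has moves ·
  q5 = (rec X. a.c.(c.d.X\{a,c} + d.0))\{a,c} has moves ·
Trace ⟨acd⟩ through Q, begin at {q0}:
  after a @ step 1: {q1}
  after c @ step 2: {q2}
  after d @ step 3: {q4}
  Q completes σ.
Trace ⟨acd⟩ through P, begin at {p0}:
  after a @ step 1: {p1}
  after c @ step 2: {p2}
  after d @ step 3: ∅  — P cannot continue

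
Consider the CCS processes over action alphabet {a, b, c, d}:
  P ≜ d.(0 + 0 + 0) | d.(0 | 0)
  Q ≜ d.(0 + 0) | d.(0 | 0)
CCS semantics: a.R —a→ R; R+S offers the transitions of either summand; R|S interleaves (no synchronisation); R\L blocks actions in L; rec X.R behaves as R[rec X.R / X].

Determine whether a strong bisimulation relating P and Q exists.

bisimilar

P's transition system — 4 states:
  s0 = d.(0 + 0 + 0) | d.(0 | 0) ⊢ ··d··> s1, ··d··> s2
  s1 = (0 + 0 + 0) | d.(0 | 0) ⊢ ··d··> s3
  s2 = d.(0 + 0 + 0) | (0 | 0) ⊢ ··d··> s3
  s3 = (0 + 0 + 0) | (0 | 0) ⊢ (no moves)
Q's transition system — 4 states:
  t0 = d.(0 + 0) | d.(0 | 0) ⊢ ··d··> t1, ··d··> t2
  t1 = (0 + 0) | d.(0 | 0) ⊢ ··d··> t3
  t2 = d.(0 + 0) | (0 | 0) ⊢ ··d··> t3
  t3 = (0 + 0) | (0 | 0) ⊢ (no moves)
Bisimilarity quotient blocks:
  B0 = {s0, t0}
  B1 = {s1, s2, t1, t2}
  B2 = {s3, t3}
s0 ∈ B0, t0 ∈ B0 → same block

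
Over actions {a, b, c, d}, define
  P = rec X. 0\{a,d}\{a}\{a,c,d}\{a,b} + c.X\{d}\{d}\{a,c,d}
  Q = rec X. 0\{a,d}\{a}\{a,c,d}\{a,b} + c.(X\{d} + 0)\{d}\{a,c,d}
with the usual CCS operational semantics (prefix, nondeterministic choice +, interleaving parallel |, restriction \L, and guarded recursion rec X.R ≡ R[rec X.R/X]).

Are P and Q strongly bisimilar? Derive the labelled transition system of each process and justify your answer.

P ~ Q

LTS(P): 2 reachable states
  u0 = rec X. 0\{a,d}\{a}\{a,c,d}\{a,b} + c.X\{d}\{d}\{a,c,d} ⊢ --c--▸ u1
  u1 = (rec X. 0\{a,d}\{a}\{a,c,d}\{a,b} + c.X\{d}\{d}\{a,c,d})\{d}\{d}\{a,c,d} ⊢ (no moves)
LTS(Q): 2 reachable states
  v0 = rec X. 0\{a,d}\{a}\{a,c,d}\{a,b} + c.(X\{d} + 0)\{d}\{a,c,d} ⊢ --c--▸ v1
  v1 = ((rec X. 0\{a,d}\{a}\{a,c,d}\{a,b} + c.(X\{d} + 0)\{d}\{a,c,d})\{d} + 0)\{d}\{a,c,d} ⊢ (no moves)
Coarsest stable partition (strong bisimilarity classes):
  B0 = {u0, v0}
  B1 = {u1, v1}
u0 ∈ B0, v0 ∈ B0 → same block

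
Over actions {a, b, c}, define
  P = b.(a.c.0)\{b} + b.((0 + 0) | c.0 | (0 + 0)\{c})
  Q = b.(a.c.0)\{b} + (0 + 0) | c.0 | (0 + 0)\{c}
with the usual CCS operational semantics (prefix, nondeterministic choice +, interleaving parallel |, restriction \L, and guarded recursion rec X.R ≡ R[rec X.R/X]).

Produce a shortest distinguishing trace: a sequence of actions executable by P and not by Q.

bc

Reachable graph of P (6 states):
  p0 = b.(a.c.0)\{b} + b.((0 + 0) | c.0 | (0 + 0)\{c}) has moves =b=> p1, =b=> p2
  p1 = (0 + 0) | c.0 | (0 + 0)\{c} has moves =c=> p3
  p2 = (a.c.0)\{b} has moves =a=> p4
  p3 = (0 + 0) | 0 | (0 + 0)\{c} has moves ·
  p4 = (c.0)\{b} has moves =c=> p5
  p5 = 0\{b} has moves ·
Reachable graph of Q (5 states):
  q0 = b.(a.c.0)\{b} + (0 + 0) | c.0 | (0 + 0)\{c} has moves =b=> q1, =c=> q2
  q1 = (a.c.0)\{b} has moves =a=> q3
  q2 = (0 + 0) | 0 | (0 + 0)\{c} has moves ·
  q3 = (c.0)\{b} has moves =c=> q4
  q4 = 0\{b} has moves ·
Trace ⟨bc⟩ through P, begin at {p0}:
  [1] b ⇒ {p1, p2}
  [2] c ⇒ {p3}
  P completes σ.
Trace ⟨bc⟩ through Q, begin at {q0}:
  [1] b ⇒ {q1}
  [2] c ⇒ ∅ (Q stuck)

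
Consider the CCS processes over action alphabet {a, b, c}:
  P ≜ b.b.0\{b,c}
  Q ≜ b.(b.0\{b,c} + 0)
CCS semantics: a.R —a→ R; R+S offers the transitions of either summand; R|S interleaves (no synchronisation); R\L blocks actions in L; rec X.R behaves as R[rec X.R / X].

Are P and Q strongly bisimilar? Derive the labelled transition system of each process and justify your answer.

Reachable graph of P (3 states):
  m0 = b.b.0\{b,c} ⊢ =b=> m1
  m1 = b.0\{b,c} ⊢ =b=> m2
  m2 = 0\{b,c} ⊢ ·
Reachable graph of Q (3 states):
  n0 = b.(b.0\{b,c} + 0) ⊢ =b=> n1
  n1 = b.0\{b,c} + 0 ⊢ =b=> n2
  n2 = 0\{b,c} ⊢ ·
Coarsest stable partition (strong bisimilarity classes):
  B0 = {m0, n0}
  B1 = {m1, n1}
  B2 = {m2, n2}
m0 ∈ B0, n0 ∈ B0 → same block

YES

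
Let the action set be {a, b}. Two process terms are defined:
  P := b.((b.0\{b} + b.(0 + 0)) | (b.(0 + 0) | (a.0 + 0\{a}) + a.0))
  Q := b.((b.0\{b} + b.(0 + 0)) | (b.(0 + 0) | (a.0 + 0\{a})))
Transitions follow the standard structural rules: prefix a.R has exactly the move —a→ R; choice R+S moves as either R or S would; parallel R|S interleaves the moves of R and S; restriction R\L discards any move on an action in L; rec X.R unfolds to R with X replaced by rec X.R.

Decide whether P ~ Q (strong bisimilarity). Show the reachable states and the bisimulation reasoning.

NO

P's transition system — 16 states:
  p0 = b.((b.0\{b} + b.(0 + 0)) | (b.(0 + 0) | (a.0 + 0\{a}) + a.0)) has moves ··b··> p1
  p1 = (b.0\{b} + b.(0 + 0)) | (b.(0 + 0) | (a.0 + 0\{a}) + a.0) has moves ··a··> p2, ··a··> p3, ··b··> p4, ··b··> p5, ··b··> p6
  p2 = (b.0\{b} + b.(0 + 0)) | (b.(0 + 0) | 0) has moves ··b··> p7, ··b··> p8, ··b··> p9
  p3 = (b.0\{b} + b.(0 + 0)) | 0 has moves ··b··> p10, ··b··> p11
  p4 = (0 + 0) | (b.(0 + 0) | (a.0 + 0\{a}) + a.0) has moves ··a··> p10, ··a··> p7, ··b··> p12
  p5 = (b.0\{b} + b.(0 + 0)) | ((0 + 0) | (a.0 + 0\{a})) has moves ··a··> p8, ··b··> p12, ··b··> p13
  p6 = 0\{b} | (b.(0 + 0) | (a.0 + 0\{a}) + a.0) has moves ··a··> p11, ··a··> p9, ··b··> p13
  p7 = (0 + 0) | (b.(0 + 0) | 0) has moves ··b··> p14
  p8 = (b.0\{b} + b.(0 + 0)) | ((0 + 0) | 0) has moves ··b··> p14, ··b··> p15
  p9 = 0\{b} | (b.(0 + 0) | 0) has moves ··b··> p15
  p10 = (0 + 0) | 0 has moves (no moves)
  p11 = 0\{b} | 0 has moves (no moves)
  p12 = (0 + 0) | ((0 + 0) | (a.0 + 0\{a})) has moves ··a··> p14
  p13 = 0\{b} | ((0 + 0) | (a.0 + 0\{a})) has moves ··a··> p15
  p14 = (0 + 0) | ((0 + 0) | 0) has moves (no moves)
  p15 = 0\{b} | ((0 + 0) | 0) has moves (no moves)
Q's transition system — 13 states:
  q0 = b.((b.0\{b} + b.(0 + 0)) | (b.(0 + 0) | (a.0 + 0\{a}))) has moves ··b··> q1
  q1 = (b.0\{b} + b.(0 + 0)) | (b.(0 + 0) | (a.0 + 0\{a})) has moves ··a··> q2, ··b··> q3, ··b··> q4, ··b··> q5
  q2 = (b.0\{b} + b.(0 + 0)) | (b.(0 + 0) | 0) has moves ··b··> q6, ··b··> q7, ··b··> q8
  q3 = (0 + 0) | (b.(0 + 0) | (a.0 + 0\{a})) has moves ··a··> q6, ··b··> q9
  q4 = (b.0\{b} + b.(0 + 0)) | ((0 + 0) | (a.0 + 0\{a})) has moves ··a··> q7, ··b··> q10, ··b··> q9
  q5 = 0\{b} | (b.(0 + 0) | (a.0 + 0\{a})) has moves ··a··> q8, ··b··> q10
  q6 = (0 + 0) | (b.(0 + 0) | 0) has moves ··b··> q11
  q7 = (b.0\{b} + b.(0 + 0)) | ((0 + 0) | 0) has moves ··b··> q11, ··b··> q12
  q8 = 0\{b} | (b.(0 + 0) | 0) has moves ··b··> q12
  q9 = (0 + 0) | ((0 + 0) | (a.0 + 0\{a})) has moves ··a··> q11
  q10 = 0\{b} | ((0 + 0) | (a.0 + 0\{a})) has moves ··a··> q12
  q11 = (0 + 0) | ((0 + 0) | 0) has moves (no moves)
  q12 = 0\{b} | ((0 + 0) | 0) has moves (no moves)
Partition-refinement fixed point:
  B0 = {p0}
  B1 = {p1}
  B2 = {p5, q3, q4, q5}
  B3 = {p3, p7, p8, p9, q6, q7, q8}
  B4 = {p10, p11, p14, p15, q11, q12}
  B5 = {p12, p13, q10, q9}
  B6 = {p4, p6}
  B7 = {p2, q2}
  B8 = {q0}
  B9 = {q1}
p0 ∈ B0, q0 ∈ B8 → different blocks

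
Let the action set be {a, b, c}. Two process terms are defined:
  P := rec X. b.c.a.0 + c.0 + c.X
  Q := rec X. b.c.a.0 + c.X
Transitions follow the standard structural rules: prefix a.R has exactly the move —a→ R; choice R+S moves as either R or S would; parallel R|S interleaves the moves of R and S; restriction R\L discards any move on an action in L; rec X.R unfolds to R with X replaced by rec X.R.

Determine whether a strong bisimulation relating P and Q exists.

NO

P's transition system — 4 states:
  m0 = rec X. b.c.a.0 + c.0 + c.X :: =b=> m1, =c=> m0, =c=> m2
  m1 = c.a.0 :: =c=> m3
  m2 = 0 :: stopped
  m3 = a.0 :: =a=> m2
Q's transition system — 4 states:
  n0 = rec X. b.c.a.0 + c.X :: =b=> n1, =c=> n0
  n1 = c.a.0 :: =c=> n2
  n2 = a.0 :: =a=> n3
  n3 = 0 :: stopped
Bisimilarity quotient blocks:
  B0 = {m0}
  B1 = {m1, n1}
  B2 = {m3, n2}
  B3 = {m2, n3}
  B4 = {n0}
m0 ∈ B0, n0 ∈ B4 → different blocks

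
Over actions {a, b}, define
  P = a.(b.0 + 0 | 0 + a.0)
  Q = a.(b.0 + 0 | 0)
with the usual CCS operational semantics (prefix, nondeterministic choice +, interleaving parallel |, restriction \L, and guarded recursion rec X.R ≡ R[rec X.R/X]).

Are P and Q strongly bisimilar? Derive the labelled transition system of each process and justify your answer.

NO

LTS(P): 3 reachable states
  m0 = a.(b.0 + 0 | 0 + a.0) :: =a=> m1
  m1 = b.0 + 0 | 0 + a.0 :: =a=> m2, =b=> m2
  m2 = 0 :: ·
LTS(Q): 3 reachable states
  n0 = a.(b.0 + 0 | 0) :: =a=> n1
  n1 = b.0 + 0 | 0 :: =b=> n2
  n2 = 0 :: ·
Partition-refinement fixed point:
  B0 = {m0}
  B1 = {m1}
  B2 = {m2, n2}
  B3 = {n0}
  B4 = {n1}
m0 ∈ B0, n0 ∈ B3 → different blocks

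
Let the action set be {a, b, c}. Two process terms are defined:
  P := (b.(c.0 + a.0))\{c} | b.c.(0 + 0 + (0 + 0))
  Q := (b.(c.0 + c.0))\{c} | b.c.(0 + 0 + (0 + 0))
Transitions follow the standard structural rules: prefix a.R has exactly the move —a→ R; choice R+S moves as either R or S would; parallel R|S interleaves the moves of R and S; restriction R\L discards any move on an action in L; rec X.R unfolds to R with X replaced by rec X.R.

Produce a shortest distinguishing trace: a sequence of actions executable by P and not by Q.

LTS(P): 9 reachable states
  m0 = (b.(c.0 + a.0))\{c} | b.c.(0 + 0 + (0 + 0)) :: -b-> m1, -b-> m2
  m1 = (b.(c.0 + a.0))\{c} | c.(0 + 0 + (0 + 0)) :: -b-> m3, -c-> m4
  m2 = (c.0 + a.0)\{c} | b.c.(0 + 0 + (0 + 0)) :: -a-> m5, -b-> m3
  m3 = (c.0 + a.0)\{c} | c.(0 + 0 + (0 + 0)) :: -a-> m6, -c-> m7
  m4 = (b.(c.0 + a.0))\{c} | (0 + 0 + (0 + 0)) :: -b-> m7
  m5 = 0\{c} | b.c.(0 + 0 + (0 + 0)) :: -b-> m6
  m6 = 0\{c} | c.(0 + 0 + (0 + 0)) :: -c-> m8
  m7 = (c.0 + a.0)\{c} | (0 + 0 + (0 + 0)) :: -a-> m8
  m8 = 0\{c} | (0 + 0 + (0 + 0)) :: ·
LTS(Q): 6 reachable states
  n0 = (b.(c.0 + c.0))\{c} | b.c.(0 + 0 + (0 + 0)) :: -b-> n1, -b-> n2
  n1 = (b.(c.0 + c.0))\{c} | c.(0 + 0 + (0 + 0)) :: -b-> n3, -c-> n4
  n2 = (c.0 + c.0)\{c} | b.c.(0 + 0 + (0 + 0)) :: -b-> n3
  n3 = (c.0 + c.0)\{c} | c.(0 + 0 + (0 + 0)) :: -c-> n5
  n4 = (b.(c.0 + c.0))\{c} | (0 + 0 + (0 + 0)) :: -b-> n5
  n5 = (c.0 + c.0)\{c} | (0 + 0 + (0 + 0)) :: ·
Trace ⟨ba⟩ through P, begin at {m0}:
  step 1 (b): {m1, m2}
  step 2 (a): {m5}
  P completes σ.
Trace ⟨ba⟩ through Q, begin at {n0}:
  step 1 (b): {n1, n2}
  step 2 (a): no successor for Q

ba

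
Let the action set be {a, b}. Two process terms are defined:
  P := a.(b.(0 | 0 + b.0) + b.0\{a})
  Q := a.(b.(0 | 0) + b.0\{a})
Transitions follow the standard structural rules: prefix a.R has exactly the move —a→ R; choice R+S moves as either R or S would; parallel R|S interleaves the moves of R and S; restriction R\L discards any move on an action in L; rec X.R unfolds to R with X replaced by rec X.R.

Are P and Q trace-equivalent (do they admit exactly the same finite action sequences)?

P's transition system — 5 states:
  p0 = a.(b.(0 | 0 + b.0) + b.0\{a}) ⊢ -a-> p1
  p1 = b.(0 | 0 + b.0) + b.0\{a} ⊢ -b-> p2, -b-> p3
  p2 = 0 | 0 + b.0 ⊢ -b-> p4
  p3 = 0\{a} ⊢ stopped
  p4 = 0 ⊢ stopped
Q's transition system — 4 states:
  q0 = a.(b.(0 | 0) + b.0\{a}) ⊢ -a-> q1
  q1 = b.(0 | 0) + b.0\{a} ⊢ -b-> q2, -b-> q3
  q2 = 0 | 0 ⊢ stopped
  q3 = 0\{a} ⊢ stopped
Run σ = ⟨abb⟩ on P: start {p0}
  step 1 (a): {p1}
  step 2 (b): {p2, p3}
  step 3 (b): {p4}
  P completes σ.
Run σ = ⟨abb⟩ on Q: start {q0}
  step 1 (a): {q1}
  step 2 (b): {q2, q3}
  step 3 (b): no successor for Q

traces(P) ≠ traces(Q) — witness ⟨abb⟩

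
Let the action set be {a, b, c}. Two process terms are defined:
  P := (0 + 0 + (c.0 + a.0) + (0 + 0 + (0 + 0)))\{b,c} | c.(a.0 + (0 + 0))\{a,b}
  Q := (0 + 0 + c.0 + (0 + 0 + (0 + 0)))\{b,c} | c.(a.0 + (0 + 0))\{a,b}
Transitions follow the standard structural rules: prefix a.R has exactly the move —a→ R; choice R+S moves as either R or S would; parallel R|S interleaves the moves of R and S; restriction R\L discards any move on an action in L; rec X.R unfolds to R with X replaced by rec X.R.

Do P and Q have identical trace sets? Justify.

trace-distinct — witness ⟨a⟩

P's transition system — 4 states:
  p0 = (0 + 0 + (c.0 + a.0) + (0 + 0 + (0 + 0)))\{b,c} | c.(a.0 + (0 + 0))\{a,b} has moves =a=> p1, =c=> p2
  p1 = 0\{b,c} | c.(a.0 + (0 + 0))\{a,b} has moves =c=> p3
  p2 = (0 + 0 + (c.0 + a.0) + (0 + 0 + (0 + 0)))\{b,c} | (a.0 + (0 + 0))\{a,b} has moves =a=> p3
  p3 = 0\{b,c} | (a.0 + (0 + 0))\{a,b} has moves stopped
Q's transition system — 2 states:
  q0 = (0 + 0 + c.0 + (0 + 0 + (0 + 0)))\{b,c} | c.(a.0 + (0 + 0))\{a,b} has moves =c=> q1
  q1 = (0 + 0 + c.0 + (0 + 0 + (0 + 0)))\{b,c} | (a.0 + (0 + 0))\{a,b} has moves stopped
Trace ⟨a⟩ through P, begin at {p0}:
  [1] a ⇒ {p1}
  ✓ P
Trace ⟨a⟩ through Q, begin at {q0}:
  [1] a ⇒ no successor for Q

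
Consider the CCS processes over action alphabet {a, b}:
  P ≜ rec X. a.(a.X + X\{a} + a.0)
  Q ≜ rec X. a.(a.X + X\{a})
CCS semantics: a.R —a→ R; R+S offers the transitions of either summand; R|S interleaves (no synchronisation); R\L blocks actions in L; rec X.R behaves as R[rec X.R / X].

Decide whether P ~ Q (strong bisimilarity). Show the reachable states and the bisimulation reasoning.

Reachable graph of P (3 states):
  m0 = rec X. a.(a.X + X\{a} + a.0) | -a-> m1
  m1 = a.(rec X. a.(a.X + X\{a} + a.0)) + (rec X. a.(a.X + X\{a} + a.0))\{a} + a.0 | -a-> m0, -a-> m2
  m2 = 0 | stopped
Reachable graph of Q (2 states):
  n0 = rec X. a.(a.X + X\{a}) | -a-> n1
  n1 = a.(rec X. a.(a.X + X\{a})) + (rec X. a.(a.X + X\{a}))\{a} | -a-> n0
Coarsest stable partition (strong bisimilarity classes):
  B0 = {m0}
  B1 = {m1}
  B2 = {m2}
  B3 = {n0, n1}
m0 ∈ B0, n0 ∈ B3 → different blocks

P ≁ Q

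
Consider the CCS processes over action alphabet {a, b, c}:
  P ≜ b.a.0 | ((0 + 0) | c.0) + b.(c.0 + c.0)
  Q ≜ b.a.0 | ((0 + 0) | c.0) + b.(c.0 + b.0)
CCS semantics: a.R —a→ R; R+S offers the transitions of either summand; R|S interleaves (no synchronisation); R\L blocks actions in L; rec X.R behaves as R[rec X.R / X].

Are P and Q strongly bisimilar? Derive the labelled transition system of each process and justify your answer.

P ≁ Q

Reachable graph of P (8 states):
  p0 = b.a.0 | ((0 + 0) | c.0) + b.(c.0 + c.0) :: —b→ p1, —b→ p2, —c→ p3
  p1 = a.0 | ((0 + 0) | c.0) :: —a→ p4, —c→ p5
  p2 = c.0 + c.0 :: —c→ p6
  p3 = b.a.0 | ((0 + 0) | 0) :: —b→ p5
  p4 = 0 | ((0 + 0) | c.0) :: —c→ p7
  p5 = a.0 | ((0 + 0) | 0) :: —a→ p7
  p6 = 0 :: stopped
  p7 = 0 | ((0 + 0) | 0) :: stopped
Reachable graph of Q (8 states):
  q0 = b.a.0 | ((0 + 0) | c.0) + b.(c.0 + b.0) :: —b→ q1, —b→ q2, —c→ q3
  q1 = a.0 | ((0 + 0) | c.0) :: —a→ q4, —c→ q5
  q2 = c.0 + b.0 :: —b→ q6, —c→ q6
  q3 = b.a.0 | ((0 + 0) | 0) :: —b→ q5
  q4 = 0 | ((0 + 0) | c.0) :: —c→ q7
  q5 = a.0 | ((0 + 0) | 0) :: —a→ q7
  q6 = 0 :: stopped
  q7 = 0 | ((0 + 0) | 0) :: stopped
Coarsest stable partition (strong bisimilarity classes):
  B0 = {p0}
  B1 = {p3, q3}
  B2 = {p5, q5}
  B3 = {p6, p7, q6, q7}
  B4 = {p1, q1}
  B5 = {p2, p4, q4}
  B6 = {q0}
  B7 = {q2}
p0 ∈ B0, q0 ∈ B6 → different blocks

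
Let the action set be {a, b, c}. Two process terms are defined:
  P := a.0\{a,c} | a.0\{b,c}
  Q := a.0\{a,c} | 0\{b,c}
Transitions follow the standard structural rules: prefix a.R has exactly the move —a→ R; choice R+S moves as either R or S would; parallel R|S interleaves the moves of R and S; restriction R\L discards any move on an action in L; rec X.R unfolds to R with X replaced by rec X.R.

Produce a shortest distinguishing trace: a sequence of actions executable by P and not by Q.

aa

LTS(P): 4 reachable states
  u0 = a.0\{a,c} | a.0\{b,c} ⊢ =a=> u1, =a=> u2
  u1 = 0\{a,c} | a.0\{b,c} ⊢ =a=> u3
  u2 = a.0\{a,c} | 0\{b,c} ⊢ =a=> u3
  u3 = 0\{a,c} | 0\{b,c} ⊢ deadlocked
LTS(Q): 2 reachable states
  v0 = a.0\{a,c} | 0\{b,c} ⊢ =a=> v1
  v1 = 0\{a,c} | 0\{b,c} ⊢ deadlocked
Trace ⟨aa⟩ through P, begin at {u0}:
  after a @ step 1: {u1, u2}
  after a @ step 2: {u3}
  — P admits the full trace.
Trace ⟨aa⟩ through Q, begin at {v0}:
  after a @ step 1: {v1}
  after a @ step 2: ∅ (Q stuck)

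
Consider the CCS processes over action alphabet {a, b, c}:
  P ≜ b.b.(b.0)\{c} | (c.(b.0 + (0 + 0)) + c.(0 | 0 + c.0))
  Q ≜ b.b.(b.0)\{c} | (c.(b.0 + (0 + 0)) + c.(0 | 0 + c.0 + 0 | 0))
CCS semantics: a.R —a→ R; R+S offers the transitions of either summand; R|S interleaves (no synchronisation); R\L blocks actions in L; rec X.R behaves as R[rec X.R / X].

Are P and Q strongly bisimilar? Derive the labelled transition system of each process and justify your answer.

LTS(P): 16 reachable states
  p0 = b.b.(b.0)\{c} | (c.(b.0 + (0 + 0)) + c.(0 | 0 + c.0)) | --b--▸ p1, --c--▸ p2, --c--▸ p3
  p1 = b.(b.0)\{c} | (c.(b.0 + (0 + 0)) + c.(0 | 0 + c.0)) | --b--▸ p4, --c--▸ p5, --c--▸ p6
  p2 = b.b.(b.0)\{c} | (0 | 0 + c.0) | --b--▸ p5, --c--▸ p7
  p3 = b.b.(b.0)\{c} | (b.0 + (0 + 0)) | --b--▸ p6, --b--▸ p7
  p4 = (b.0)\{c} | (c.(b.0 + (0 + 0)) + c.(0 | 0 + c.0)) | --b--▸ p8, --c--▸ p10, --c--▸ p9
  p5 = b.(b.0)\{c} | (0 | 0 + c.0) | --b--▸ p9, --c--▸ p11
  p6 = b.(b.0)\{c} | (b.0 + (0 + 0)) | --b--▸ p10, --b--▸ p11
  p7 = b.b.(b.0)\{c} | 0 | --b--▸ p11
  p8 = 0\{c} | (c.(b.0 + (0 + 0)) + c.(0 | 0 + c.0)) | --c--▸ p12, --c--▸ p13
  p9 = (b.0)\{c} | (0 | 0 + c.0) | --b--▸ p12, --c--▸ p14
  p10 = (b.0)\{c} | (b.0 + (0 + 0)) | --b--▸ p13, --b--▸ p14
  p11 = b.(b.0)\{c} | 0 | --b--▸ p14
  p12 = 0\{c} | (0 | 0 + c.0) | --c--▸ p15
  p13 = 0\{c} | (b.0 + (0 + 0)) | --b--▸ p15
  p14 = (b.0)\{c} | 0 | --b--▸ p15
  p15 = 0\{c} | 0 | stopped
LTS(Q): 16 reachable states
  q0 = b.b.(b.0)\{c} | (c.(b.0 + (0 + 0)) + c.(0 | 0 + c.0 + 0 | 0)) | --b--▸ q1, --c--▸ q2, --c--▸ q3
  q1 = b.(b.0)\{c} | (c.(b.0 + (0 + 0)) + c.(0 | 0 + c.0 + 0 | 0)) | --b--▸ q4, --c--▸ q5, --c--▸ q6
  q2 = b.b.(b.0)\{c} | (0 | 0 + c.0 + 0 | 0) | --b--▸ q5, --c--▸ q7
  q3 = b.b.(b.0)\{c} | (b.0 + (0 + 0)) | --b--▸ q6, --b--▸ q7
  q4 = (b.0)\{c} | (c.(b.0 + (0 + 0)) + c.(0 | 0 + c.0 + 0 | 0)) | --b--▸ q8, --c--▸ q10, --c--▸ q9
  q5 = b.(b.0)\{c} | (0 | 0 + c.0 + 0 | 0) | --b--▸ q9, --c--▸ q11
  q6 = b.(b.0)\{c} | (b.0 + (0 + 0)) | --b--▸ q10, --b--▸ q11
  q7 = b.b.(b.0)\{c} | 0 | --b--▸ q11
  q8 = 0\{c} | (c.(b.0 + (0 + 0)) + c.(0 | 0 + c.0 + 0 | 0)) | --c--▸ q12, --c--▸ q13
  q9 = (b.0)\{c} | (0 | 0 + c.0 + 0 | 0) | --b--▸ q12, --c--▸ q14
  q10 = (b.0)\{c} | (b.0 + (0 + 0)) | --b--▸ q13, --b--▸ q14
  q11 = b.(b.0)\{c} | 0 | --b--▸ q14
  q12 = 0\{c} | (0 | 0 + c.0 + 0 | 0) | --c--▸ q15
  q13 = 0\{c} | (b.0 + (0 + 0)) | --b--▸ q15
  q14 = (b.0)\{c} | 0 | --b--▸ q15
  q15 = 0\{c} | 0 | stopped
Bisimilarity quotient blocks:
  B0 = {p0, q0}
  B1 = {p1, q1}
  B2 = {p4, q4}
  B3 = {p8, q8}
  B4 = {p12, q12}
  B5 = {p15, q15}
  B6 = {p13, p14, q13, q14}
  B7 = {p10, p11, q10, q11}
  B8 = {p9, q9}
  B9 = {p5, q5}
  B10 = {p6, p7, q6, q7}
  B11 = {p2, q2}
  B12 = {p3, q3}
p0 ∈ B0, q0 ∈ B0 → same block

bisimilar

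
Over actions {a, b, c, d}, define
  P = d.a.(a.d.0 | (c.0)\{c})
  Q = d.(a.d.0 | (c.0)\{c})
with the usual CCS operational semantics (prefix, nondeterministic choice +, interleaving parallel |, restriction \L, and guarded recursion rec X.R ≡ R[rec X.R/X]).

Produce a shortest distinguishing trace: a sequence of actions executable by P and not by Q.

daa

LTS(P): 5 reachable states
  s0 = d.a.(a.d.0 | (c.0)\{c}) | ··d··> s1
  s1 = a.(a.d.0 | (c.0)\{c}) | ··a··> s2
  s2 = a.d.0 | (c.0)\{c} | ··a··> s3
  s3 = d.0 | (c.0)\{c} | ··d··> s4
  s4 = 0 | (c.0)\{c} | ·
LTS(Q): 4 reachable states
  t0 = d.(a.d.0 | (c.0)\{c}) | ··d··> t1
  t1 = a.d.0 | (c.0)\{c} | ··a··> t2
  t2 = d.0 | (c.0)\{c} | ··d··> t3
  t3 = 0 | (c.0)\{c} | ·
Executing daa from P (initial set {s0}):
  step 1 (d): {s1}
  step 2 (a): {s2}
  step 3 (a): {s3}
  — P admits the full trace.
Executing daa from Q (initial set {t0}):
  step 1 (d): {t1}
  step 2 (a): {t2}
  step 3 (a): ∅  — Q cannot continue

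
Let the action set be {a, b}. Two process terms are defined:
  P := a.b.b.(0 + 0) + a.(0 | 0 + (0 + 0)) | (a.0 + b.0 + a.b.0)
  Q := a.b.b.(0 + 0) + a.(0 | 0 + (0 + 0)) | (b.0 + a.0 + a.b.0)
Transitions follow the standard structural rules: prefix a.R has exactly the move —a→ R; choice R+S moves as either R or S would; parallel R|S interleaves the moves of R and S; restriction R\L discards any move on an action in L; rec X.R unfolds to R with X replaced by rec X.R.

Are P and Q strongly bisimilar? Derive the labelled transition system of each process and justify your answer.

Reachable graph of P (9 states):
  p0 = a.b.b.(0 + 0) + a.(0 | 0 + (0 + 0)) | (a.0 + b.0 + a.b.0) → =a=> p1, =a=> p2, =a=> p3, =a=> p4, =b=> p2
  p1 = (0 | 0 + (0 + 0)) | (a.0 + b.0 + a.b.0) → =a=> p5, =a=> p6, =b=> p5
  p2 = a.(0 | 0 + (0 + 0)) | 0 → =a=> p5
  p3 = a.(0 | 0 + (0 + 0)) | b.0 → =a=> p6, =b=> p2
  p4 = b.b.(0 + 0) → =b=> p7
  p5 = (0 | 0 + (0 + 0)) | 0 → ∅
  p6 = (0 | 0 + (0 + 0)) | b.0 → =b=> p5
  p7 = b.(0 + 0) → =b=> p8
  p8 = 0 + 0 → ∅
Reachable graph of Q (9 states):
  q0 = a.b.b.(0 + 0) + a.(0 | 0 + (0 + 0)) | (b.0 + a.0 + a.b.0) → =a=> q1, =a=> q2, =a=> q3, =a=> q4, =b=> q2
  q1 = (0 | 0 + (0 + 0)) | (b.0 + a.0 + a.b.0) → =a=> q5, =a=> q6, =b=> q5
  q2 = a.(0 | 0 + (0 + 0)) | 0 → =a=> q5
  q3 = a.(0 | 0 + (0 + 0)) | b.0 → =a=> q6, =b=> q2
  q4 = b.b.(0 + 0) → =b=> q7
  q5 = (0 | 0 + (0 + 0)) | 0 → ∅
  q6 = (0 | 0 + (0 + 0)) | b.0 → =b=> q5
  q7 = b.(0 + 0) → =b=> q8
  q8 = 0 + 0 → ∅
Coarsest stable partition (strong bisimilarity classes):
  B0 = {p0, q0}
  B1 = {p3, q3}
  B2 = {p6, p7, q6, q7}
  B3 = {p5, p8, q5, q8}
  B4 = {p2, q2}
  B5 = {p1, q1}
  B6 = {p4, q4}
p0 ∈ B0, q0 ∈ B0 → same block

bisimilar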